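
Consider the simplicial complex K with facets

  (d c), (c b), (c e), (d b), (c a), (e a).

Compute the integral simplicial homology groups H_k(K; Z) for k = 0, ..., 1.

H_0 = Z,  H_1 = Z^2.

Fix the vertex order a < b < c < d < e and write every simplex with vertices in increasing order. Then dim K = 1 and the simplices of K are:

  0-simplices (5): a, b, c, d, e
  1-simplices (6): ac, ae, bc, bd, cd, ce

giving chain groups C_0 ≅ Z^5, C_1 ≅ Z^6.

Boundary ∂_1: C_1 → C_0 sends each edge [p,q] (with p < q) to q − p.
This gives a 5×6 integer matrix of rank 4; reducing to Smith normal form yields diagonal entries (1,1,1,1).

Computing H_k = (kernel of ∂_k) / (image of ∂_{k+1}):

  H_0: rank C_0 − rank ∂_1 = 5 − 4 = 1, and the invariant factors of ∂_1 are all 1, so H_0 = Z.
  H_1: rank ker ∂_1 − rank ∂_2 = (6 − 4) − 0 = 2, and there is no ∂_2, so H_1 = Z^2.

As a check, the Euler characteristic is 5 − 6 = -1, which agrees with 1 − 2 = -1.
(K is a triangulation of a wedge of 2 circles.)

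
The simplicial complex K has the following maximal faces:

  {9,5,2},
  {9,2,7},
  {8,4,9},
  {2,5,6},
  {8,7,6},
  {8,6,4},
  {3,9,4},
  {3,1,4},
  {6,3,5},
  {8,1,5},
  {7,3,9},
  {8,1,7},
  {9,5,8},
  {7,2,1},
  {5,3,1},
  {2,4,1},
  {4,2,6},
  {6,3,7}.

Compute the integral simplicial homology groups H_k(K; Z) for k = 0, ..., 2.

H_0 = Z,  H_1 = Z^2,  H_2 = Z.

Fix the vertex order 1 < 2 < 3 < 4 < 5 < 6 < 7 < 8 < 9 and write every simplex with vertices in increasing order. Then dim K = 2 and the simplices of K are:

  0-simplices (9): [1], [2], [3], [4], [5], [6], [7], [8], [9]
  1-simplices (27): (27 of them)
  2-simplices (18): [1,2,4], [1,2,7], [1,3,4], [1,3,5], [1,5,8], [1,7,8], [2,4,6], [2,5,6], [2,5,9], [2,7,9], [3,4,9], [3,5,6], [3,6,7], [3,7,9], [4,6,8], [4,8,9], [5,8,9], [6,7,8]

Hence C_0 ≅ Z^9, C_1 ≅ Z^27, C_2 ≅ Z^18.

Boundary ∂_1: C_1 → C_0 is given by ∂[p,q] = [q] − [p]. For instance
  ∂[6,7] = [7] − [6].
This gives a 9×27 integer matrix of rank 8; reducing to Smith normal form yields diagonal entries (1,1,1,1,1,1,1,1).

The boundary map ∂_2: C_2 → C_1 acts by ∂[p,q,r] = [q,r] − [p,r] + [p,q]. For instance
  ∂[1,3,4] = [3,4] − [1,4] + [1,3],
  ∂[2,7,9] = [7,9] − [2,9] + [2,7].
The 27×18 boundary matrix has rank 17 and Smith normal form diag(1,1,1,1,1,1,1,1,1,1,1,1,1,1,1,1,1).

Computing H_k = (kernel of ∂_k) / (image of ∂_{k+1}):

  H_0: rank C_0 − rank ∂_1 = 9 − 8 = 1, and the invariant factors of ∂_1 are all 1, so H_0 ≅ Z.
  H_1: rank ker ∂_1 − rank ∂_2 = (27 − 8) − 17 = 2, and the invariant factors of ∂_2 are all 1, so H_1 ≅ Z^2.
  H_2: rank ker ∂_2 − rank ∂_3 = (18 − 17) − 0 = 1, and there is no ∂_3, so H_2 ≅ Z.

(K is a triangulation of the torus T^2.)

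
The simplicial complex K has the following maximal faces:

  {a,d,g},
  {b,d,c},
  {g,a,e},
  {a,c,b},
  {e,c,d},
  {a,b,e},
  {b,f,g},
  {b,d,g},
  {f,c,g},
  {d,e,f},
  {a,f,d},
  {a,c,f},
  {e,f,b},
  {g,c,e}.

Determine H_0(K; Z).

K has 7 vertices, 21 edges, 14 triangles.
rank ∂_0 = 0, rank ∂_1 = 6 ⇒ b_0 = 7 − 0 − 6 = 1; all invariant factors of ∂_1 are 1 so no torsion. So H_0 = Z.

H_0 ≅ Z.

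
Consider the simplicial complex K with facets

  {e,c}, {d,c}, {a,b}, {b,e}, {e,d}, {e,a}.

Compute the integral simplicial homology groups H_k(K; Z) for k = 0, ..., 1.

Take the total order a < b < c < d < e on the vertex set. Then K (dimension 1) consists of the simplices:

  0-simplices (5): a, b, c, d, e
  1-simplices (6): ab, ae, be, cd, ce, de

so the chain groups are C_0 ≅ Z^5, C_1 ≅ Z^6.

The boundary map ∂_1: C_1 → C_0 is given by ∂[p,q] = [q] − [p]. For instance
  ∂ce = e − c.
As a 5×6 matrix over Z this has rank 4, with invariant factors (1,1,1,1).

Now H_k = ker ∂_k / im ∂_{k+1}, so:

  H_0: rank C_0 − rank ∂_1 = 5 − 4 = 1, and the invariant factors of ∂_1 are all 1, so H_0 = Z.
  H_1: rank ker ∂_1 − rank ∂_2 = (6 − 4) − 0 = 2, and there is no ∂_2, so H_1 = Z^2.

(K is a triangulation of a wedge of 2 circles.)

H_0 = Z,  H_1 = Z^2.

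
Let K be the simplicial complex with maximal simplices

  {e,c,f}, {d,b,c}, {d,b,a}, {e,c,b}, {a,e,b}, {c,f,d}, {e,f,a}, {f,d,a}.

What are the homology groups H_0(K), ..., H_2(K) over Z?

Take the total order a < b < c < d < e < f on the vertex set. Then K (dimension 2) consists of the simplices:

  0-simplices (6): a, b, c, d, e, f
  1-simplices (12): ab, ad, ae, af, bc, bd, be, cd, ce, cf, df, ef
  2-simplices (8): abd, abe, adf, aef, bcd, bce, cdf, cef

giving chain groups C_0 ≅ Z^6, C_1 ≅ Z^12, C_2 ≅ Z^8.

The boundary map ∂_1: C_1 → C_0 is given by ∂[p,q] = [q] − [p]. For instance
  ∂cf = f − c.
The resulting 6×12 matrix has rank 5, and its Smith normal form has invariant factors (1,1,1,1,1).

∂_2: C_2 → C_1 acts by ∂[p,q,r] = [q,r] − [p,r] + [p,q]. For instance
  ∂aef = ef − af + ae,
  ∂cdf = df − cf + cd.
The 12×8 boundary matrix has rank 7 and Smith normal form diag(1,1,1,1,1,1,1).

From H_k ≅ ker(∂_k) / im(∂_{k+1}) we obtain:

  H_0: rank C_0 − rank ∂_1 = 6 − 5 = 1, and the invariant factors of ∂_1 are all 1, so H_0 = Z.
  H_1: rank ker ∂_1 − rank ∂_2 = (12 − 5) − 7 = 0, and the invariant factors of ∂_2 are all 1, so H_1 = 0.
  H_2: rank ker ∂_2 − rank ∂_3 = (8 − 7) − 0 = 1, and there is no ∂_3, so H_2 = Z.

H_0 ≅ Z,  H_1 = 0,  H_2 ≅ Z.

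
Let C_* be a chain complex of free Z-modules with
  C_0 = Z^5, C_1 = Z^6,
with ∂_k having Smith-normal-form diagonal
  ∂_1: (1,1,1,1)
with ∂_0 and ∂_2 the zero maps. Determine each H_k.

H_0 ≅ Z,  H_1 ≅ Z^2.

H_0: b_0 = 5 − 0 − 4 = 1; torsion from ∂_1 factors > 1: none. So H_0 ≅ Z.
H_1: b_1 = 6 − 4 − 0 = 2; torsion from ∂_2 factors > 1: none. So H_1 ≅ Z^2.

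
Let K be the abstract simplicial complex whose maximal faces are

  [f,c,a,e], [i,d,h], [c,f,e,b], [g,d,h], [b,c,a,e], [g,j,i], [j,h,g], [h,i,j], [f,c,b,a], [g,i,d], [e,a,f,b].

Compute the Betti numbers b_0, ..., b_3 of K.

b_0 = 2, b_1 = 0, b_2 = 1, b_3 = 1.

Take the total order a < b < c < d < e < f < g < h < i < j on the vertex set. Then K (dimension 3) consists of the simplices:

  0-simplices (10): a, b, c, d, e, f, g, h, i, j
  1-simplices (19): ab, ac, ae, af, bc, be, bf, ce, cf, dg, dh, di, ef, gh, gi, gj, hi, hj, ij
  2-simplices (16): abc, abe, abf, ace, acf, aef, bce, bcf, bef, cef, dgh, dgi, dhi, ghj, gij, hij
  3-simplices (5): abce, abcf, abef, acef, bcef

Hence C_0 ≅ Z^10, C_1 ≅ Z^19, C_2 ≅ Z^16, C_3 ≅ Z^5.

Boundary ∂_1: C_1 → C_0 sends each edge [p,q] (with p < q) to q − p. For instance
  ∂ef = f − e.
The resulting 10×19 matrix has rank 8, and its Smith normal form has invariant factors (1,1,1,1,1,1,1,1).

Boundary ∂_2: C_2 → C_1 acts by ∂[p,q,r] = [q,r] − [p,r] + [p,q]. For instance
  ∂ghj = hj − gj + gh,
  ∂ace = ce − ae + ac.
As a 19×16 matrix over Z this has rank 11, with invariant factors (1,1,1,1,1,1,1,1,1,1,1).

∂_3: C_3 → C_2 sends each 3-simplex σ to the alternating sum Σ_i (−1)^i (σ with its i-th vertex removed). For instance
  ∂bcef = cef − bef + bcf − bce,
  ∂abce = bce − ace + abe − abc.
As a 16×5 matrix over Z this has rank 4, with invariant factors (1,1,1,1).

Now H_k = ker ∂_k / im ∂_{k+1}, so:

  H_0: rank C_0 − rank ∂_1 = 10 − 8 = 2, and the invariant factors of ∂_1 are all 1, so H_0 = Z^2.
  H_1: rank ker ∂_1 − rank ∂_2 = (19 − 8) − 11 = 0, and the invariant factors of ∂_2 are all 1, so H_1 = 0.
  H_2: rank ker ∂_2 − rank ∂_3 = (16 − 11) − 4 = 1, and the invariant factors of ∂_3 are all 1, so H_2 = Z.
  H_3: rank ker ∂_3 − rank ∂_4 = (5 − 4) − 0 = 1, and there is no ∂_4, so H_3 = Z.

As a check, the Euler characteristic is 10 − 19 + 16 − 5 = 2, which agrees with 2 − 0 + 1 − 1 = 2.
(K is a triangulation of the disjoint union of the 3-sphere S^3 and the 2-sphere S^2.)

Hence the Betti numbers are b_0 = 2, b_1 = 0, b_2 = 1, b_3 = 1.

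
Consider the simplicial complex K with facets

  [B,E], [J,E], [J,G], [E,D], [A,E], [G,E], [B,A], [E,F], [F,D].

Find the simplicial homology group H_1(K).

We work with the vertex ordering A < B < D < E < F < G < J. The simplices of K, each written with vertices in increasing order, are:

  0-simplices (7): A, B, D, E, F, G, J
  1-simplices (9): AB, AE, BE, DE, DF, EF, EG, EJ, GJ

giving chain groups C_0 ≅ Z^7, C_1 ≅ Z^9.

Boundary ∂_1: C_1 → C_0 is given by ∂[p,q] = [q] − [p]. For instance
  ∂EJ = J − E.
This gives a 7×9 integer matrix of rank 6; reducing to Smith normal form yields diagonal entries (1,1,1,1,1,1).

Computing H_k = (kernel of ∂_k) / (image of ∂_{k+1}):

  H_1: rank ker ∂_1 − rank ∂_2 = (9 − 6) − 0 = 3, and there is no ∂_2, so H_1 ≅ Z^3.

(K is a triangulation of a wedge of 3 circles.)

H_1 ≅ Z^3.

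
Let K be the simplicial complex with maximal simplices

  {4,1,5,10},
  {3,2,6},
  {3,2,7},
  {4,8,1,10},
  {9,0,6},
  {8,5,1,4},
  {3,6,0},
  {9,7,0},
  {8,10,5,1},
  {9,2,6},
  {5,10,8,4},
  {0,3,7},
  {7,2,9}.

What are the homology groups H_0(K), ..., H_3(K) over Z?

We work with the vertex ordering 0 < 1 < 2 < 3 < 4 < 5 < 6 < 7 < 8 < 9 < 10. The simplices of K, each written with vertices in increasing order, are:

  0-simplices (11): [0], [1], [2], [3], [4], [5], [6], [7], [8], [9], [10]
  1-simplices (22): [0,3], [0,6], [0,7], [0,9], [1,4], [1,5], [1,8], [1,10], [2,3], [2,6], [2,7], [2,9], [3,6], [3,7], [4,5], [4,8], [4,10], [5,8], [5,10], [6,9], [7,9], [8,10]
  2-simplices (18): (18 of them)
  3-simplices (5): [1,4,5,8], [1,4,5,10], [1,4,8,10], [1,5,8,10], [4,5,8,10]

so the chain groups are C_0 ≅ Z^11, C_1 ≅ Z^22, C_2 ≅ Z^18, C_3 ≅ Z^5.

Boundary ∂_1: C_1 → C_0 sends each edge [p,q] (with p < q) to q − p.
This gives a 11×22 integer matrix of rank 9; reducing to Smith normal form yields diagonal entries (1,1,1,1,1,1,1,1,1).

Boundary ∂_2: C_2 → C_1 maps a triangle to the signed sum of its edges. For instance
  ∂[1,4,5] = [4,5] − [1,5] + [1,4],
  ∂[0,7,9] = [7,9] − [0,9] + [0,7].
This gives a 22×18 integer matrix of rank 13; reducing to Smith normal form yields diagonal entries (1,1,1,1,1,1,1,1,1,1,1,1,1).

Boundary ∂_3: C_3 → C_2 sends each 3-simplex σ to the alternating sum Σ_i (−1)^i (σ with its i-th vertex removed). For instance
  ∂[1,4,5,8] = [4,5,8] − [1,5,8] + [1,4,8] − [1,4,5],
  ∂[1,5,8,10] = [5,8,10] − [1,8,10] + [1,5,10] − [1,5,8].
This gives a 18×5 integer matrix of rank 4; reducing to Smith normal form yields diagonal entries (1,1,1,1).

From H_k ≅ ker(∂_k) / im(∂_{k+1}) we obtain:

  H_0: rank C_0 − rank ∂_1 = 11 − 9 = 2, and the invariant factors of ∂_1 are all 1, so H_0 = Z^2.
  H_1: rank ker ∂_1 − rank ∂_2 = (22 − 9) − 13 = 0, and the invariant factors of ∂_2 are all 1, so H_1 = 0.
  H_2: rank ker ∂_2 − rank ∂_3 = (18 − 13) − 4 = 1, and the invariant factors of ∂_3 are all 1, so H_2 = Z.
  H_3: rank ker ∂_3 − rank ∂_4 = (5 − 4) − 0 = 1, and there is no ∂_4, so H_3 = Z.

As a check, the Euler characteristic is 11 − 22 + 18 − 5 = 2, which agrees with 2 − 0 + 1 − 1 = 2.

H_0 = Z^2,  H_1 = 0,  H_2 = Z,  H_3 = Z.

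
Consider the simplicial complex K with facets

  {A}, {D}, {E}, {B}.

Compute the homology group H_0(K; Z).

We work with the vertex ordering A < B < D < E. The simplices of K, each written with vertices in increasing order, are:

  0-simplices (4): A, B, D, E

so the chain groups are C_0 ≅ Z^4.

Now H_k = ker ∂_k / im ∂_{k+1}, so:

  H_0: rank C_0 − rank ∂_1 = 4 − 0 = 4, and there is no ∂_1, so H_0 ≅ Z^4.

H_0 ≅ Z^4.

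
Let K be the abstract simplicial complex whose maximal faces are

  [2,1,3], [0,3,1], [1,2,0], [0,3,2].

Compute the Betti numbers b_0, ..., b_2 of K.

K has 4 vertices, 6 edges, 4 triangles.
rank ∂_0 = 0, rank ∂_1 = 3 ⇒ b_0 = 4 − 0 − 3 = 1; all invariant factors of ∂_1 are 1 so no torsion. So H_0 ≅ Z.
rank ∂_1 = 3, rank ∂_2 = 3 ⇒ b_1 = 6 − 3 − 3 = 0; all invariant factors of ∂_2 are 1 so no torsion. So H_1 ≅ 0.
rank ∂_2 = 3, rank ∂_3 = 0 ⇒ b_2 = 4 − 3 − 0 = 1. So H_2 ≅ Z.

b_0 = 1, b_1 = 0, b_2 = 1.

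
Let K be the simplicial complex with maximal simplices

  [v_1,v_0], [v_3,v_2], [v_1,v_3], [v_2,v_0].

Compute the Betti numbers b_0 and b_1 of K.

Order the vertices as v_0 < v_1 < v_2 < v_3. Listing each simplex with vertices in this order, K has dimension 1 with simplices:

  0-simplices (4): [v_0], [v_1], [v_2], [v_3]
  1-simplices (4): [v_0,v_1], [v_0,v_2], [v_1,v_3], [v_2,v_3]

Hence C_0 ≅ Z^4, C_1 ≅ Z^4.

∂_1: C_1 → C_0 is given by ∂[p,q] = [q] − [p]. For instance
  ∂[v_1,v_3] = [v_3] − [v_1].
This gives a 4×4 integer matrix of rank 3; reducing to Smith normal form yields diagonal entries (1,1,1).

From H_k ≅ ker(∂_k) / im(∂_{k+1}) we obtain:

  H_0: rank C_0 − rank ∂_1 = 4 − 3 = 1, and the invariant factors of ∂_1 are all 1, so H_0 = Z.
  H_1: rank ker ∂_1 − rank ∂_2 = (4 − 3) − 0 = 1, and there is no ∂_2, so H_1 = Z.

Hence the Betti numbers are b_0 = 1, b_1 = 1.

b_0 = 1, b_1 = 1.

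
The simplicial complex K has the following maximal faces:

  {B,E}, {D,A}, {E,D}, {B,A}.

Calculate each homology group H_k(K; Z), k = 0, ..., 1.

Order the vertices as A < B < D < E. Listing each simplex with vertices in this order, K has dimension 1 with simplices:

  0-simplices (4): A, B, D, E
  1-simplices (4): AB, AD, BE, DE

so the chain groups are C_0 ≅ Z^4, C_1 ≅ Z^4.

Boundary ∂_1: C_1 → C_0 is given by ∂[p,q] = [q] − [p]. For instance
  ∂DE = E − D.
As a 4×4 matrix over Z this has rank 3, with invariant factors (1,1,1).

Reading off H_k = ker ∂_k / im ∂_{k+1}:

  H_0: rank C_0 − rank ∂_1 = 4 − 3 = 1, and the invariant factors of ∂_1 are all 1, so H_0 ≅ Z.
  H_1: rank ker ∂_1 − rank ∂_2 = (4 − 3) − 0 = 1, and there is no ∂_2, so H_1 ≅ Z.

As a check, the Euler characteristic is 4 − 4 = 0, which agrees with 1 − 1 = 0.

H_0 ≅ Z,  H_1 ≅ Z.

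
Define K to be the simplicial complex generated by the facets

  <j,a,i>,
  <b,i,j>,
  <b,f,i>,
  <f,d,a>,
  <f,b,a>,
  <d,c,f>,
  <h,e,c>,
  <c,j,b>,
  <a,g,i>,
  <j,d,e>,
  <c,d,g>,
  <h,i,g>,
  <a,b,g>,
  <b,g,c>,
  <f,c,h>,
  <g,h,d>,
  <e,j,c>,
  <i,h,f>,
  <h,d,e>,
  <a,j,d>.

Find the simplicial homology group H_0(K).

H_0 = Z.

Take the total order a < b < c < d < e < f < g < h < i < j on the vertex set. Then K (dimension 2) consists of the simplices:

  0-simplices (10): a, b, c, d, e, f, g, h, i, j
  1-simplices (30): ab, ad, af, ag, ai, aj, bc, bf, bg, bi, bj, cd, ce, cf, cg, ch, cj, de, df, dg, dh, dj, eh, ej, fh, fi, gh, gi, hi, ij
  2-simplices (20): abf, abg, adf, adj, agi, aij, bcg, bcj, bfi, bij, cdf, cdg, ceh, cej, cfh, deh, dej, dgh, fhi, ghi

so the chain groups are C_0 ≅ Z^10, C_1 ≅ Z^30, C_2 ≅ Z^20.

The boundary map ∂_1: C_1 → C_0 sends each edge [p,q] (with p < q) to q − p. For instance
  ∂bg = g − b.
This gives a 10×30 integer matrix of rank 9; reducing to Smith normal form yields diagonal entries (1,1,1,1,1,1,1,1,1).

∂_2: C_2 → C_1 sends each 2-simplex [p,q,r] to [q,r] − [p,r] + [p,q]. For instance
  ∂ghi = hi − gi + gh,
  ∂fhi = hi − fi + fh.
This gives a 30×20 integer matrix of rank 20; reducing to Smith normal form yields diagonal entries (1,1,1,1,1,1,1,1,1,1,1,1,1,1,1,1,1,1,1,2).

Now H_k = ker ∂_k / im ∂_{k+1}, so:

  H_0: rank C_0 − rank ∂_1 = 10 − 9 = 1, and the invariant factors of ∂_1 are all 1, so H_0 = Z.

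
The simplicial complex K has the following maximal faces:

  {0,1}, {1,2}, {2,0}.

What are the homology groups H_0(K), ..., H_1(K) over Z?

H_0 = Z,  H_1 = Z.

Order the vertices as 0 < 1 < 2. Listing each simplex with vertices in this order, K has dimension 1 with simplices:

  0-simplices (3): [0], [1], [2]
  1-simplices (3): [0,1], [0,2], [1,2]

so the chain groups are C_0 ≅ Z^3, C_1 ≅ Z^3.

Boundary ∂_1: C_1 → C_0 maps an edge to its endpoints' difference, ∂[p,q] = q − p. For instance
  ∂[1,2] = [2] − [1].
The resulting 3×3 matrix has rank 2, and its Smith normal form has invariant factors (1,1).

Reading off H_k = ker ∂_k / im ∂_{k+1}:

  H_0: rank C_0 − rank ∂_1 = 3 − 2 = 1, and the invariant factors of ∂_1 are all 1, so H_0 = Z.
  H_1: rank ker ∂_1 − rank ∂_2 = (3 − 2) − 0 = 1, and there is no ∂_2, so H_1 = Z.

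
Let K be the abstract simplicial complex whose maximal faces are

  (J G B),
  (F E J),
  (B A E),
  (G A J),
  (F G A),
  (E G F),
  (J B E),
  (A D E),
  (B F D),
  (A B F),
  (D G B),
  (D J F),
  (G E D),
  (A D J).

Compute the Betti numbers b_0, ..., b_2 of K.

Order the vertices as A < B < D < E < F < G < J. Listing each simplex with vertices in this order, K has dimension 2 with simplices:

  0-simplices (7): A, B, D, E, F, G, J
  1-simplices (21): AB, AD, AE, AF, AG, AJ, BD, BE, BF, BG, BJ, DE, DF, DG, DJ, EF, EG, EJ, FG, FJ, GJ
  2-simplices (14): ABE, ABF, ADE, ADJ, AFG, AGJ, BDF, BDG, BEJ, BGJ, DEG, DFJ, EFG, EFJ

giving chain groups C_0 ≅ Z^7, C_1 ≅ Z^21, C_2 ≅ Z^14.

Boundary ∂_1: C_1 → C_0 maps an edge to its endpoints' difference, ∂[p,q] = q − p. For instance
  ∂DJ = J − D.
This gives a 7×21 integer matrix of rank 6; reducing to Smith normal form yields diagonal entries (1,1,1,1,1,1).

The boundary map ∂_2: C_2 → C_1 sends each 2-simplex [p,q,r] to [q,r] − [p,r] + [p,q]. For instance
  ∂ABE = BE − AE + AB,
  ∂BEJ = EJ − BJ + BE.
The resulting 21×14 matrix has rank 13, and its Smith normal form has invariant factors (1,1,1,1,1,1,1,1,1,1,1,1,1).

From H_k ≅ ker(∂_k) / im(∂_{k+1}) we obtain:

  H_0: rank C_0 − rank ∂_1 = 7 − 6 = 1, and the invariant factors of ∂_1 are all 1, so H_0 ≅ Z.
  H_1: rank ker ∂_1 − rank ∂_2 = (21 − 6) − 13 = 2, and the invariant factors of ∂_2 are all 1, so H_1 ≅ Z^2.
  H_2: rank ker ∂_2 − rank ∂_3 = (14 − 13) − 0 = 1, and there is no ∂_3, so H_2 ≅ Z.

(K is a triangulation of the torus T^2.)

Hence the Betti numbers are b_0 = 1, b_1 = 2, b_2 = 1.

b_0 = 1, b_1 = 2, b_2 = 1.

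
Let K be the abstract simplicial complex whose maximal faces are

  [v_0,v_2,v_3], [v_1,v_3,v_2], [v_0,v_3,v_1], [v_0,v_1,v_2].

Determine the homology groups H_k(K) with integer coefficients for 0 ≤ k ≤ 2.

We work with the vertex ordering v_0 < v_1 < v_2 < v_3. The simplices of K, each written with vertices in increasing order, are:

  0-simplices (4): [v_0], [v_1], [v_2], [v_3]
  1-simplices (6): [v_0,v_1], [v_0,v_2], [v_0,v_3], [v_1,v_2], [v_1,v_3], [v_2,v_3]
  2-simplices (4): [v_0,v_1,v_2], [v_0,v_1,v_3], [v_0,v_2,v_3], [v_1,v_2,v_3]

so the chain groups are C_0 ≅ Z^4, C_1 ≅ Z^6, C_2 ≅ Z^4.

Boundary ∂_1: C_1 → C_0 maps an edge to its endpoints' difference, ∂[p,q] = q − p.
The 4×6 boundary matrix has rank 3 and Smith normal form diag(1,1,1).

∂_2: C_2 → C_1 maps a triangle to the signed sum of its edges. For instance
  ∂[v_1,v_2,v_3] = [v_2,v_3] − [v_1,v_3] + [v_1,v_2],
  ∂[v_0,v_2,v_3] = [v_2,v_3] − [v_0,v_3] + [v_0,v_2].
The resulting 6×4 matrix has rank 3, and its Smith normal form has invariant factors (1,1,1).

Computing H_k = (kernel of ∂_k) / (image of ∂_{k+1}):

  H_0: rank C_0 − rank ∂_1 = 4 − 3 = 1, and the invariant factors of ∂_1 are all 1, so H_0 = Z.
  H_1: rank ker ∂_1 − rank ∂_2 = (6 − 3) − 3 = 0, and the invariant factors of ∂_2 are all 1, so H_1 = 0.
  H_2: rank ker ∂_2 − rank ∂_3 = (4 − 3) − 0 = 1, and there is no ∂_3, so H_2 = Z.

(K is a triangulation of the 2-sphere S^2.)

H_0 = Z,  H_1 = 0,  H_2 = Z.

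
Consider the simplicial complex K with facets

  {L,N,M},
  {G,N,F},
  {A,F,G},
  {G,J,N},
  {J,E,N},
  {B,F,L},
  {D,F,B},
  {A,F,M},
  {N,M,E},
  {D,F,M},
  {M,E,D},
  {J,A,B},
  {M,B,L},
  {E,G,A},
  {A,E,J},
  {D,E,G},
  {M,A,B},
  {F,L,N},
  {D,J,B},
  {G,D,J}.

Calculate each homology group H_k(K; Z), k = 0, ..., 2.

Fix the vertex order A < B < D < E < F < G < J < L < M < N and write every simplex with vertices in increasing order. Then dim K = 2 and the simplices of K are:

  0-simplices (10): A, B, D, E, F, G, J, L, M, N
  1-simplices (30): AB, AE, AF, AG, AJ, AM, BD, BF, BJ, BL, BM, DE, DF, DG, DJ, DM, EG, EJ, EM, EN, FG, FL, FM, FN, GJ, GN, JN, LM, LN, MN
  2-simplices (20): ABJ, ABM, AEG, AEJ, AFG, AFM, BDF, BDJ, BFL, BLM, DEG, DEM, DFM, DGJ, EJN, EMN, FGN, FLN, GJN, LMN

Hence C_0 ≅ Z^10, C_1 ≅ Z^30, C_2 ≅ Z^20.

∂_1: C_1 → C_0 is given by ∂[p,q] = [q] − [p]. For instance
  ∂DE = E − D.
The resulting 10×30 matrix has rank 9, and its Smith normal form has invariant factors (1,1,1,1,1,1,1,1,1).

The boundary map ∂_2: C_2 → C_1 maps a triangle to the signed sum of its edges. For instance
  ∂BFL = FL − BL + BF,
  ∂ABJ = BJ − AJ + AB.
This gives a 30×20 integer matrix of rank 20; reducing to Smith normal form yields diagonal entries (1,1,1,1,1,1,1,1,1,1,1,1,1,1,1,1,1,1,1,2).

Computing H_k = (kernel of ∂_k) / (image of ∂_{k+1}):

  H_0: rank C_0 − rank ∂_1 = 10 − 9 = 1, and the invariant factors of ∂_1 are all 1, so H_0 = Z.
  H_1: rank ker ∂_1 − rank ∂_2 = (30 − 9) − 20 = 1, and ∂_2 has invariant factor 2 > 1, so H_1 = Z ⊕ Z/2.
  H_2: rank ker ∂_2 − rank ∂_3 = (20 − 20) − 0 = 0, and there is no ∂_3, so H_2 = 0.

(K is a triangulation of the Klein bottle.)

H_0 = Z,  H_1 = Z ⊕ Z/2,  H_2 = 0.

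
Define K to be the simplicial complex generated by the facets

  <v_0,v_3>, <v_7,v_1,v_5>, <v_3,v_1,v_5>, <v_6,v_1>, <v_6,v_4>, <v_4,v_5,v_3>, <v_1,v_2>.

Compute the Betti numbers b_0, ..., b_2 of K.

b_0 = 1, b_1 = 1, b_2 = 0.

We work with the vertex ordering v_0 < v_1 < v_2 < v_3 < v_4 < v_5 < v_6 < v_7. The simplices of K, each written with vertices in increasing order, are:

  0-simplices (8): [v_0], [v_1], [v_2], [v_3], [v_4], [v_5], [v_6], [v_7]
  1-simplices (11): [v_0,v_3], [v_1,v_2], [v_1,v_3], [v_1,v_5], [v_1,v_6], [v_1,v_7], [v_3,v_4], [v_3,v_5], [v_4,v_5], [v_4,v_6], [v_5,v_7]
  2-simplices (3): [v_1,v_3,v_5], [v_1,v_5,v_7], [v_3,v_4,v_5]

giving chain groups C_0 ≅ Z^8, C_1 ≅ Z^11, C_2 ≅ Z^3.

The boundary map ∂_1: C_1 → C_0 is given by ∂[p,q] = [q] − [p]. For instance
  ∂[v_1,v_6] = [v_6] − [v_1].
The resulting 8×11 matrix has rank 7, and its Smith normal form has invariant factors (1,1,1,1,1,1,1).

The boundary map ∂_2: C_2 → C_1 sends each 2-simplex [p,q,r] to [q,r] − [p,r] + [p,q]. For instance
  ∂[v_1,v_3,v_5] = [v_3,v_5] − [v_1,v_5] + [v_1,v_3],
  ∂[v_1,v_5,v_7] = [v_5,v_7] − [v_1,v_7] + [v_1,v_5].
As a 11×3 matrix over Z this has rank 3, with invariant factors (1,1,1).

Now H_k = ker ∂_k / im ∂_{k+1}, so:

  H_0: rank C_0 − rank ∂_1 = 8 − 7 = 1, and the invariant factors of ∂_1 are all 1, so H_0 ≅ Z.
  H_1: rank ker ∂_1 − rank ∂_2 = (11 − 7) − 3 = 1, and the invariant factors of ∂_2 are all 1, so H_1 ≅ Z.
  H_2: rank ker ∂_2 − rank ∂_3 = (3 − 3) − 0 = 0, and there is no ∂_3, so H_2 ≅ 0.

As a check, the Euler characteristic is 8 − 11 + 3 = 0, which agrees with 1 − 1 + 0 = 0.

Hence the Betti numbers are b_0 = 1, b_1 = 1, b_2 = 0.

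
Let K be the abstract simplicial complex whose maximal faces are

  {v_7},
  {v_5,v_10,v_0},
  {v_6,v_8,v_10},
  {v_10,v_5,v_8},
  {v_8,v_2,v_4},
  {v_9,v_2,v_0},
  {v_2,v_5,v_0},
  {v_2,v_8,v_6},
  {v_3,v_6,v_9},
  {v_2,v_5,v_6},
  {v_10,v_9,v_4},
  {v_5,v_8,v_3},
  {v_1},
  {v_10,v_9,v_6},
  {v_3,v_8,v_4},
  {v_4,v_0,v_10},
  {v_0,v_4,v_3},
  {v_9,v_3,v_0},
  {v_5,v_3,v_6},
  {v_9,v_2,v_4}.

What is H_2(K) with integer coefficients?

H_2 = 0.

Order the vertices as v_0 < v_1 < v_2 < v_3 < v_4 < v_5 < v_6 < v_7 < v_8 < v_9 < v_10. Listing each simplex with vertices in this order, K has dimension 2 with simplices:

  0-simplices (11): [v_0], [v_1], [v_2], [v_3], [v_4], [v_5], [v_6], [v_7], [v_8], [v_9], [v_10]
  1-simplices (27): (27 of them)
  2-simplices (18): (18 of them)

giving chain groups C_0 ≅ Z^11, C_1 ≅ Z^27, C_2 ≅ Z^18.

The boundary map ∂_1: C_1 → C_0 sends each edge [p,q] (with p < q) to q − p. For instance
  ∂[v_0,v_4] = [v_4] − [v_0].
The resulting 11×27 matrix has rank 8, and its Smith normal form has invariant factors (1,1,1,1,1,1,1,1).

The boundary map ∂_2: C_2 → C_1 acts by ∂[p,q,r] = [q,r] − [p,r] + [p,q]. For instance
  ∂[v_0,v_2,v_5] = [v_2,v_5] − [v_0,v_5] + [v_0,v_2],
  ∂[v_3,v_5,v_6] = [v_5,v_6] − [v_3,v_6] + [v_3,v_5].
This gives a 27×18 integer matrix of rank 18; reducing to Smith normal form yields diagonal entries (1,1,1,1,1,1,1,1,1,1,1,1,1,1,1,1,1,2).

From H_k ≅ ker(∂_k) / im(∂_{k+1}) we obtain:

  H_2: rank ker ∂_2 − rank ∂_3 = (18 − 18) − 0 = 0, and there is no ∂_3, so H_2 ≅ 0.

(K is a triangulation of the disjoint union of a set of 2 points and the Klein bottle.)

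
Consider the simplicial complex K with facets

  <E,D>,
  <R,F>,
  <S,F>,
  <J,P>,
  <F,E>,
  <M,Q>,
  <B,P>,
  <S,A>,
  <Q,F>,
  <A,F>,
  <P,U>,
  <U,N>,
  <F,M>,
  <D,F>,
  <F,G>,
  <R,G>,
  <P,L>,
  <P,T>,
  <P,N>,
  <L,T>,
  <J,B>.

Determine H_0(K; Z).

H_0 ≅ Z^2.

K has 16 vertices, 21 edges.
rank ∂_0 = 0, rank ∂_1 = 14 ⇒ b_0 = 16 − 0 − 14 = 2; all invariant factors of ∂_1 are 1 so no torsion. So H_0 = Z^2.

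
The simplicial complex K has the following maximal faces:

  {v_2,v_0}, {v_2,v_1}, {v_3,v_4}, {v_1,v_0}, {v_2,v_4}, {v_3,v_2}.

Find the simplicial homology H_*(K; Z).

H_0 = Z,  H_1 = Z^2.

K has 5 vertices, 6 edges.
rank ∂_0 = 0, rank ∂_1 = 4 ⇒ b_0 = 5 − 0 − 4 = 1; all invariant factors of ∂_1 are 1 so no torsion. So H_0 = Z.
rank ∂_1 = 4, rank ∂_2 = 0 ⇒ b_1 = 6 − 4 − 0 = 2. So H_1 = Z^2.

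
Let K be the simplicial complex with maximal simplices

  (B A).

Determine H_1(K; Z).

H_1 = 0.

Take the total order A < B on the vertex set. Then K (dimension 1) consists of the simplices:

  0-simplices (2): A, B
  1-simplices (1): AB

giving chain groups C_0 ≅ Z^2, C_1 ≅ Z^1.

The boundary map ∂_1: C_1 → C_0 sends each edge [p,q] (with p < q) to q − p. For instance
  ∂AB = B − A.
The resulting 2×1 matrix has rank 1, and its Smith normal form has invariant factors (1).

From H_k ≅ ker(∂_k) / im(∂_{k+1}) we obtain:

  H_1: rank ker ∂_1 − rank ∂_2 = (1 − 1) − 0 = 0, and there is no ∂_2, so H_1 = 0.

(K is a triangulation of the 1-simplex.)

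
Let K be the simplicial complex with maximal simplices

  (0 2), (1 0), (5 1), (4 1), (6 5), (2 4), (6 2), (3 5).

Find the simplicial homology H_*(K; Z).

H_0 = Z,  H_1 = Z^2.

Fix the vertex order 0 < 1 < 2 < 3 < 4 < 5 < 6 and write every simplex with vertices in increasing order. Then dim K = 1 and the simplices of K are:

  0-simplices (7): [0], [1], [2], [3], [4], [5], [6]
  1-simplices (8): [0,1], [0,2], [1,4], [1,5], [2,4], [2,6], [3,5], [5,6]

Hence C_0 ≅ Z^7, C_1 ≅ Z^8.

The boundary map ∂_1: C_1 → C_0 maps an edge to its endpoints' difference, ∂[p,q] = q − p.
The resulting 7×8 matrix has rank 6, and its Smith normal form has invariant factors (1,1,1,1,1,1).

From H_k ≅ ker(∂_k) / im(∂_{k+1}) we obtain:

  H_0: rank C_0 − rank ∂_1 = 7 − 6 = 1, and the invariant factors of ∂_1 are all 1, so H_0 = Z.
  H_1: rank ker ∂_1 − rank ∂_2 = (8 − 6) − 0 = 2, and there is no ∂_2, so H_1 = Z^2.

As a check, the Euler characteristic is 7 − 8 = -1, which agrees with 1 − 2 = -1.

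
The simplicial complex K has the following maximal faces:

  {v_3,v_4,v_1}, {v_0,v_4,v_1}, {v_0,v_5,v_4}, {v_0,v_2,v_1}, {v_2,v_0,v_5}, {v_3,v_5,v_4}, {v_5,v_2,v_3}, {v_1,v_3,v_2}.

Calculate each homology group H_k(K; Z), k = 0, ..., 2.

We work with the vertex ordering v_0 < v_1 < v_2 < v_3 < v_4 < v_5. The simplices of K, each written with vertices in increasing order, are:

  0-simplices (6): [v_0], [v_1], [v_2], [v_3], [v_4], [v_5]
  1-simplices (12): [v_0,v_1], [v_0,v_2], [v_0,v_4], [v_0,v_5], [v_1,v_2], [v_1,v_3], [v_1,v_4], [v_2,v_3], [v_2,v_5], [v_3,v_4], [v_3,v_5], [v_4,v_5]
  2-simplices (8): [v_0,v_1,v_2], [v_0,v_1,v_4], [v_0,v_2,v_5], [v_0,v_4,v_5], [v_1,v_2,v_3], [v_1,v_3,v_4], [v_2,v_3,v_5], [v_3,v_4,v_5]

giving chain groups C_0 ≅ Z^6, C_1 ≅ Z^12, C_2 ≅ Z^8.

∂_1: C_1 → C_0 is given by ∂[p,q] = [q] − [p]. For instance
  ∂[v_1,v_3] = [v_3] − [v_1].
As a 6×12 matrix over Z this has rank 5, with invariant factors (1,1,1,1,1).

Boundary ∂_2: C_2 → C_1 sends each 2-simplex [p,q,r] to [q,r] − [p,r] + [p,q]. For instance
  ∂[v_1,v_2,v_3] = [v_2,v_3] − [v_1,v_3] + [v_1,v_2],
  ∂[v_2,v_3,v_5] = [v_3,v_5] − [v_2,v_5] + [v_2,v_3].
This gives a 12×8 integer matrix of rank 7; reducing to Smith normal form yields diagonal entries (1,1,1,1,1,1,1).

Computing H_k = (kernel of ∂_k) / (image of ∂_{k+1}):

  H_0: rank C_0 − rank ∂_1 = 6 − 5 = 1, and the invariant factors of ∂_1 are all 1, so H_0 ≅ Z.
  H_1: rank ker ∂_1 − rank ∂_2 = (12 − 5) − 7 = 0, and the invariant factors of ∂_2 are all 1, so H_1 ≅ 0.
  H_2: rank ker ∂_2 − rank ∂_3 = (8 − 7) − 0 = 1, and there is no ∂_3, so H_2 ≅ Z.

H_0 = Z,  H_1 = 0,  H_2 = Z.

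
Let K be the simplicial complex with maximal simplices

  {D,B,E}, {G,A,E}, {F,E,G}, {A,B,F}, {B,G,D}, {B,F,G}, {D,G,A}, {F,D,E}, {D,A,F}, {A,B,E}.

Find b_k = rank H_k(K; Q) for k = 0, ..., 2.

We work with the vertex ordering A < B < D < E < F < G. The simplices of K, each written with vertices in increasing order, are:

  0-simplices (6): A, B, D, E, F, G
  1-simplices (15): AB, AD, AE, AF, AG, BD, BE, BF, BG, DE, DF, DG, EF, EG, FG
  2-simplices (10): ABE, ABF, ADF, ADG, AEG, BDE, BDG, BFG, DEF, EFG

giving chain groups C_0 ≅ Z^6, C_1 ≅ Z^15, C_2 ≅ Z^10.

∂_1: C_1 → C_0 sends each edge [p,q] (with p < q) to q − p.
The 6×15 boundary matrix has rank 5 and Smith normal form diag(1,1,1,1,1).

Boundary ∂_2: C_2 → C_1 maps a triangle to the signed sum of its edges. For instance
  ∂EFG = FG − EG + EF,
  ∂ADF = DF − AF + AD.
As a 15×10 matrix over Z this has rank 10, with invariant factors (1,1,1,1,1,1,1,1,1,2).

Reading off H_k = ker ∂_k / im ∂_{k+1}:

  H_0: rank C_0 − rank ∂_1 = 6 − 5 = 1, and the invariant factors of ∂_1 are all 1, so H_0 = Z.
  H_1: rank ker ∂_1 − rank ∂_2 = (15 − 5) − 10 = 0, and ∂_2 has invariant factor 2 > 1, so H_1 = Z/2Z.
  H_2: rank ker ∂_2 − rank ∂_3 = (10 − 10) − 0 = 0, and there is no ∂_3, so H_2 = 0.

As a check, the Euler characteristic is 6 − 15 + 10 = 1, which agrees with 1 − 0 + 0 = 1.

Hence the Betti numbers are b_0 = 1, b_1 = 0, b_2 = 0.

b_0 = 1, b_1 = 0, b_2 = 0.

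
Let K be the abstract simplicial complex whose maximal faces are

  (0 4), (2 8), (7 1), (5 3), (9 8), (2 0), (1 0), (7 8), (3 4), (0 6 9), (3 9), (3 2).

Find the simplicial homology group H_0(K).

H_0 ≅ Z.

Fix the vertex order 0 < 1 < 2 < 3 < 4 < 5 < 6 < 7 < 8 < 9 and write every simplex with vertices in increasing order. Then dim K = 2 and the simplices of K are:

  0-simplices (10): [0], [1], [2], [3], [4], [5], [6], [7], [8], [9]
  1-simplices (14): [0,1], [0,2], [0,4], [0,6], [0,9], [1,7], [2,3], [2,8], [3,4], [3,5], [3,9], [6,9], [7,8], [8,9]
  2-simplices (1): [0,6,9]

Hence C_0 ≅ Z^10, C_1 ≅ Z^14, C_2 ≅ Z^1.

The boundary map ∂_1: C_1 → C_0 is given by ∂[p,q] = [q] − [p].
The resulting 10×14 matrix has rank 9, and its Smith normal form has invariant factors (1,1,1,1,1,1,1,1,1).

∂_2: C_2 → C_1 sends each 2-simplex [p,q,r] to [q,r] − [p,r] + [p,q]. For instance
  ∂[0,6,9] = [6,9] − [0,9] + [0,6].
The 14×1 boundary matrix has rank 1 and Smith normal form diag(1).

Computing H_k = (kernel of ∂_k) / (image of ∂_{k+1}):

  H_0: rank C_0 − rank ∂_1 = 10 − 9 = 1, and the invariant factors of ∂_1 are all 1, so H_0 ≅ Z.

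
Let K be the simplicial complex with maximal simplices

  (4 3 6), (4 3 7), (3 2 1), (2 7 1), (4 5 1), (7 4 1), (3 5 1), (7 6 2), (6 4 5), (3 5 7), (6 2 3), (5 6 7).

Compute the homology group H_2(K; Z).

H_2 ≅ 0.

We work with the vertex ordering 1 < 2 < 3 < 4 < 5 < 6 < 7. The simplices of K, each written with vertices in increasing order, are:

  0-simplices (7): [1], [2], [3], [4], [5], [6], [7]
  1-simplices (18): [1,2], [1,3], [1,4], [1,5], [1,7], [2,3], [2,6], [2,7], [3,4], [3,5], [3,6], [3,7], [4,5], [4,6], [4,7], [5,6], [5,7], [6,7]
  2-simplices (12): [1,2,3], [1,2,7], [1,3,5], [1,4,5], [1,4,7], [2,3,6], [2,6,7], [3,4,6], [3,4,7], [3,5,7], [4,5,6], [5,6,7]

Hence C_0 ≅ Z^7, C_1 ≅ Z^18, C_2 ≅ Z^12.

Boundary ∂_1: C_1 → C_0 is given by ∂[p,q] = [q] − [p].
The resulting 7×18 matrix has rank 6, and its Smith normal form has invariant factors (1,1,1,1,1,1).

The boundary map ∂_2: C_2 → C_1 maps a triangle to the signed sum of its edges. For instance
  ∂[1,3,5] = [3,5] − [1,5] + [1,3],
  ∂[4,5,6] = [5,6] − [4,6] + [4,5].
As a 18×12 matrix over Z this has rank 12, with invariant factors (1,1,1,1,1,1,1,1,1,1,1,2).

Now H_k = ker ∂_k / im ∂_{k+1}, so:

  H_2: rank ker ∂_2 − rank ∂_3 = (12 − 12) − 0 = 0, and there is no ∂_3, so H_2 = 0.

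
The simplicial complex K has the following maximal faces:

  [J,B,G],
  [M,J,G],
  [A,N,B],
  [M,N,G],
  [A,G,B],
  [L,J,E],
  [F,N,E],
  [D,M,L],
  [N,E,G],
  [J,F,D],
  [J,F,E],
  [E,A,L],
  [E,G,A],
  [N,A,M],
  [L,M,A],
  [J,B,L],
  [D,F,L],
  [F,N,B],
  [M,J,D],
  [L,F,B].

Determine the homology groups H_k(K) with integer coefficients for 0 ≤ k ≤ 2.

H_0 = Z,  H_1 = Z ⊕ Z_2,  H_2 = 0.

Fix the vertex order A < B < D < E < F < G < J < L < M < N and write every simplex with vertices in increasing order. Then dim K = 2 and the simplices of K are:

  0-simplices (10): A, B, D, E, F, G, J, L, M, N
  1-simplices (30): AB, AE, AG, AL, AM, AN, BF, BG, BJ, BL, BN, DF, DJ, DL, DM, EF, EG, EJ, EL, EN, FJ, FL, FN, GJ, GM, GN, JL, JM, LM, MN
  2-simplices (20): ABG, ABN, AEG, AEL, ALM, AMN, BFL, BFN, BGJ, BJL, DFJ, DFL, DJM, DLM, EFJ, EFN, EGN, EJL, GJM, GMN

Hence C_0 ≅ Z^10, C_1 ≅ Z^30, C_2 ≅ Z^20.

Boundary ∂_1: C_1 → C_0 is given by ∂[p,q] = [q] − [p]. For instance
  ∂MN = N − M.
This gives a 10×30 integer matrix of rank 9; reducing to Smith normal form yields diagonal entries (1,1,1,1,1,1,1,1,1).

The boundary map ∂_2: C_2 → C_1 sends each 2-simplex [p,q,r] to [q,r] − [p,r] + [p,q]. For instance
  ∂AEG = EG − AG + AE,
  ∂EJL = JL − EL + EJ.
This gives a 30×20 integer matrix of rank 20; reducing to Smith normal form yields diagonal entries (1,1,1,1,1,1,1,1,1,1,1,1,1,1,1,1,1,1,1,2).

Computing H_k = (kernel of ∂_k) / (image of ∂_{k+1}):

  H_0: rank C_0 − rank ∂_1 = 10 − 9 = 1, and the invariant factors of ∂_1 are all 1, so H_0 ≅ Z.
  H_1: rank ker ∂_1 − rank ∂_2 = (30 − 9) − 20 = 1, and ∂_2 has invariant factor 2 > 1, so H_1 ≅ Z ⊕ Z_2.
  H_2: rank ker ∂_2 − rank ∂_3 = (20 − 20) − 0 = 0, and there is no ∂_3, so H_2 ≅ 0.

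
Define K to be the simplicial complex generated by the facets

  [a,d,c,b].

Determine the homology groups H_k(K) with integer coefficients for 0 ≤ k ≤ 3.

Fix the vertex order a < b < c < d and write every simplex with vertices in increasing order. Then dim K = 3 and the simplices of K are:

  0-simplices (4): a, b, c, d
  1-simplices (6): ab, ac, ad, bc, bd, cd
  2-simplices (4): abc, abd, acd, bcd
  3-simplices (1): abcd

giving chain groups C_0 ≅ Z^4, C_1 ≅ Z^6, C_2 ≅ Z^4, C_3 ≅ Z^1.

∂_1: C_1 → C_0 maps an edge to its endpoints' difference, ∂[p,q] = q − p.
The 4×6 boundary matrix has rank 3 and Smith normal form diag(1,1,1).

∂_2: C_2 → C_1 maps a triangle to the signed sum of its edges. For instance
  ∂abd = bd − ad + ab,
  ∂abc = bc − ac + ab.
As a 6×4 matrix over Z this has rank 3, with invariant factors (1,1,1).

The boundary map ∂_3: C_3 → C_2 sends each 3-simplex σ to the alternating sum Σ_i (−1)^i (σ with its i-th vertex removed). For instance
  ∂abcd = bcd − acd + abd − abc.
This gives a 4×1 integer matrix of rank 1; reducing to Smith normal form yields diagonal entries (1).

From H_k ≅ ker(∂_k) / im(∂_{k+1}) we obtain:

  H_0: rank C_0 − rank ∂_1 = 4 − 3 = 1, and the invariant factors of ∂_1 are all 1, so H_0 = Z.
  H_1: rank ker ∂_1 − rank ∂_2 = (6 − 3) − 3 = 0, and the invariant factors of ∂_2 are all 1, so H_1 = 0.
  H_2: rank ker ∂_2 − rank ∂_3 = (4 − 3) − 1 = 0, and the invariant factors of ∂_3 are all 1, so H_2 = 0.
  H_3: rank ker ∂_3 − rank ∂_4 = (1 − 1) − 0 = 0, and there is no ∂_4, so H_3 = 0.

H_0 = Z,  H_1 = 0,  H_2 = 0,  H_3 = 0.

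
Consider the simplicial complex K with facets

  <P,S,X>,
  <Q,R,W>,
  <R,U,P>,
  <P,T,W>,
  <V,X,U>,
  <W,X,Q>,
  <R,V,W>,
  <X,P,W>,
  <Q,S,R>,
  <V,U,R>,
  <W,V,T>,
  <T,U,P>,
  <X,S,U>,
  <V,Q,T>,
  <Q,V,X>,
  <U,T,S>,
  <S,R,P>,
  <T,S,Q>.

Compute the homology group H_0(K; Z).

H_0 = Z.

Fix the vertex order P < Q < R < S < T < U < V < W < X and write every simplex with vertices in increasing order. Then dim K = 2 and the simplices of K are:

  0-simplices (9): P, Q, R, S, T, U, V, W, X
  1-simplices (27): PR, PS, PT, PU, PW, PX, QR, QS, QT, QV, QW, QX, RS, RU, RV, RW, ST, SU, SX, TU, TV, TW, UV, UX, VW, VX, WX
  2-simplices (18): PRS, PRU, PSX, PTU, PTW, PWX, QRS, QRW, QST, QTV, QVX, QWX, RUV, RVW, STU, SUX, TVW, UVX

Hence C_0 ≅ Z^9, C_1 ≅ Z^27, C_2 ≅ Z^18.

∂_1: C_1 → C_0 sends each edge [p,q] (with p < q) to q − p. For instance
  ∂PR = R − P.
The resulting 9×27 matrix has rank 8, and its Smith normal form has invariant factors (1,1,1,1,1,1,1,1).

Boundary ∂_2: C_2 → C_1 maps a triangle to the signed sum of its edges. For instance
  ∂QRS = RS − QS + QR,
  ∂RUV = UV − RV + RU.
This gives a 27×18 integer matrix of rank 18; reducing to Smith normal form yields diagonal entries (1,1,1,1,1,1,1,1,1,1,1,1,1,1,1,1,1,2).

From H_k ≅ ker(∂_k) / im(∂_{k+1}) we obtain:

  H_0: rank C_0 − rank ∂_1 = 9 − 8 = 1, and the invariant factors of ∂_1 are all 1, so H_0 ≅ Z.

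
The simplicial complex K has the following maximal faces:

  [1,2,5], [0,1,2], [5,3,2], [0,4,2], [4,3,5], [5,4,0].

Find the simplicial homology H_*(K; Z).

H_0 ≅ Z,  H_1 ≅ Z,  H_2 = 0.

Fix the vertex order 0 < 1 < 2 < 3 < 4 < 5 and write every simplex with vertices in increasing order. Then dim K = 2 and the simplices of K are:

  0-simplices (6): [0], [1], [2], [3], [4], [5]
  1-simplices (12): [0,1], [0,2], [0,4], [0,5], [1,2], [1,5], [2,3], [2,4], [2,5], [3,4], [3,5], [4,5]
  2-simplices (6): [0,1,2], [0,2,4], [0,4,5], [1,2,5], [2,3,5], [3,4,5]

so the chain groups are C_0 ≅ Z^6, C_1 ≅ Z^12, C_2 ≅ Z^6.

Boundary ∂_1: C_1 → C_0 maps an edge to its endpoints' difference, ∂[p,q] = q − p. For instance
  ∂[0,5] = [5] − [0].
The 6×12 boundary matrix has rank 5 and Smith normal form diag(1,1,1,1,1).

Boundary ∂_2: C_2 → C_1 maps a triangle to the signed sum of its edges. For instance
  ∂[0,2,4] = [2,4] − [0,4] + [0,2],
  ∂[0,1,2] = [1,2] − [0,2] + [0,1].
The resulting 12×6 matrix has rank 6, and its Smith normal form has invariant factors (1,1,1,1,1,1).

Computing H_k = (kernel of ∂_k) / (image of ∂_{k+1}):

  H_0: rank C_0 − rank ∂_1 = 6 − 5 = 1, and the invariant factors of ∂_1 are all 1, so H_0 ≅ Z.
  H_1: rank ker ∂_1 − rank ∂_2 = (12 − 5) − 6 = 1, and the invariant factors of ∂_2 are all 1, so H_1 ≅ Z.
  H_2: rank ker ∂_2 − rank ∂_3 = (6 − 6) − 0 = 0, and there is no ∂_3, so H_2 ≅ 0.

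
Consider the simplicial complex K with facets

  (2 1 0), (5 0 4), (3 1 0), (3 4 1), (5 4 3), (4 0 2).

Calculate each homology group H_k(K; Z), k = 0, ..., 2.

We work with the vertex ordering 0 < 1 < 2 < 3 < 4 < 5. The simplices of K, each written with vertices in increasing order, are:

  0-simplices (6): [0], [1], [2], [3], [4], [5]
  1-simplices (12): [0,1], [0,2], [0,3], [0,4], [0,5], [1,2], [1,3], [1,4], [2,4], [3,4], [3,5], [4,5]
  2-simplices (6): [0,1,2], [0,1,3], [0,2,4], [0,4,5], [1,3,4], [3,4,5]

so the chain groups are C_0 ≅ Z^6, C_1 ≅ Z^12, C_2 ≅ Z^6.

∂_1: C_1 → C_0 is given by ∂[p,q] = [q] − [p]. For instance
  ∂[3,4] = [4] − [3].
This gives a 6×12 integer matrix of rank 5; reducing to Smith normal form yields diagonal entries (1,1,1,1,1).

Boundary ∂_2: C_2 → C_1 acts by ∂[p,q,r] = [q,r] − [p,r] + [p,q]. For instance
  ∂[3,4,5] = [4,5] − [3,5] + [3,4],
  ∂[1,3,4] = [3,4] − [1,4] + [1,3].
As a 12×6 matrix over Z this has rank 6, with invariant factors (1,1,1,1,1,1).

Now H_k = ker ∂_k / im ∂_{k+1}, so:

  H_0: rank C_0 − rank ∂_1 = 6 − 5 = 1, and the invariant factors of ∂_1 are all 1, so H_0 ≅ Z.
  H_1: rank ker ∂_1 − rank ∂_2 = (12 − 5) − 6 = 1, and the invariant factors of ∂_2 are all 1, so H_1 ≅ Z.
  H_2: rank ker ∂_2 − rank ∂_3 = (6 − 6) − 0 = 0, and there is no ∂_3, so H_2 ≅ 0.

H_0 = Z,  H_1 = Z,  H_2 = 0.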